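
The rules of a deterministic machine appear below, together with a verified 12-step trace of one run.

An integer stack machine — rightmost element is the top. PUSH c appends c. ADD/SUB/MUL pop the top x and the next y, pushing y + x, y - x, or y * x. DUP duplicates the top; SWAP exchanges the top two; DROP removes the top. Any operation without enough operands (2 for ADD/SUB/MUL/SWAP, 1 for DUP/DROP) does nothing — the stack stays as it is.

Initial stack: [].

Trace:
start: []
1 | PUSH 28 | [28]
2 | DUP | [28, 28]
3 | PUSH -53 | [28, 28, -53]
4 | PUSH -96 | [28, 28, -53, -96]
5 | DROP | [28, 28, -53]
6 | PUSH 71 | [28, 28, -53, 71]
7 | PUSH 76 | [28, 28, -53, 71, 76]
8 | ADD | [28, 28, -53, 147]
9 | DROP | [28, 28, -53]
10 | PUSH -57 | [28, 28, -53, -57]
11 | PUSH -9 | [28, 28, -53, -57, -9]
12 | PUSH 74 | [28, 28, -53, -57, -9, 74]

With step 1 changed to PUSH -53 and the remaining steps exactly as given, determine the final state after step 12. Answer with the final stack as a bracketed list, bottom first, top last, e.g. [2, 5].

(re-executing from step 1 with the substitution; state before step 1: [])
1 | PUSH -53 | [-53]
2 | DUP | [-53, -53]
3 | PUSH -53 | [-53, -53, -53]
4 | PUSH -96 | [-53, -53, -53, -96]
5 | DROP | [-53, -53, -53]
6 | PUSH 71 | [-53, -53, -53, 71]
7 | PUSH 76 | [-53, -53, -53, 71, 76]
8 | ADD | [-53, -53, -53, 147]
9 | DROP | [-53, -53, -53]
10 | PUSH -57 | [-53, -53, -53, -57]
11 | PUSH -9 | [-53, -53, -53, -57, -9]
12 | PUSH 74 | [-53, -53, -53, -57, -9, 74]

[-53, -53, -53, -57, -9, 74]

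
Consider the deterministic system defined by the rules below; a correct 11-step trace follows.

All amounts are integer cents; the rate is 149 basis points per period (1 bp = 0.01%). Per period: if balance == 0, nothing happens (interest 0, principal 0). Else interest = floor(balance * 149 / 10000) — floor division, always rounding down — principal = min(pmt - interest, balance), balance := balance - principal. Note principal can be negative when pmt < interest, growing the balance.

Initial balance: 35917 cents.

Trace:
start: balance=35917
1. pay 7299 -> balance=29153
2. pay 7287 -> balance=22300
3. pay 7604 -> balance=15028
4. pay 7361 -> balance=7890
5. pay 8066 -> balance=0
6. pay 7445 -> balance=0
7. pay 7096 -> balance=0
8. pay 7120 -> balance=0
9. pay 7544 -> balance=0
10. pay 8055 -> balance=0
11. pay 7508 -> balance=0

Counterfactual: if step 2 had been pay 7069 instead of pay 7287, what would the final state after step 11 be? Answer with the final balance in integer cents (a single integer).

(re-executing from step 2 with the substitution; state before step 2: balance=29153)
2. pay 7069 -> balance=22518
3. pay 7604 -> balance=15249
4. pay 7361 -> balance=8115
5. pay 8066 -> balance=169
6. pay 7445 -> balance=0
7. pay 7096 -> balance=0
8. pay 7120 -> balance=0
9. pay 7544 -> balance=0
10. pay 8055 -> balance=0
11. pay 7508 -> balance=0

0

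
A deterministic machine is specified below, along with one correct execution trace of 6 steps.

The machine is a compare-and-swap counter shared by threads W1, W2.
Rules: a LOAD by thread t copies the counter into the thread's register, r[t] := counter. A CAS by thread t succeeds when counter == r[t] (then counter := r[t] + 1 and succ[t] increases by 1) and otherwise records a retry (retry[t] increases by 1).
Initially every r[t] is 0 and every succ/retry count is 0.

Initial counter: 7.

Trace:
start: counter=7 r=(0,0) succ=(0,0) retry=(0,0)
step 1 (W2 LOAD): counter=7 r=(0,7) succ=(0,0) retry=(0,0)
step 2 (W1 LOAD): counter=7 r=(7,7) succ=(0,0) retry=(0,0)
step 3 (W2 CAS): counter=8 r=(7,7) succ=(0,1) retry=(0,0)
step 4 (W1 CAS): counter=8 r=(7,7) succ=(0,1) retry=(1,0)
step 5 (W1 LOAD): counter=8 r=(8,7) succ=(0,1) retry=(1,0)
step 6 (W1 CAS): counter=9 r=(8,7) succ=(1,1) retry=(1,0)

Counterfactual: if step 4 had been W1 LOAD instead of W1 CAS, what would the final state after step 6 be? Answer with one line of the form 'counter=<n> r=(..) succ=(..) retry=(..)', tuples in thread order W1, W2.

(re-executing from step 4 with the substitution; state before step 4: counter=8 r=(7,7) succ=(0,1) retry=(0,0))
step 4 (W1 LOAD): counter=8 r=(8,7) succ=(0,1) retry=(0,0)
step 5 (W1 LOAD): counter=8 r=(8,7) succ=(0,1) retry=(0,0)
step 6 (W1 CAS): counter=9 r=(8,7) succ=(1,1) retry=(0,0)

counter=9 r=(8,7) succ=(1,1) retry=(0,0)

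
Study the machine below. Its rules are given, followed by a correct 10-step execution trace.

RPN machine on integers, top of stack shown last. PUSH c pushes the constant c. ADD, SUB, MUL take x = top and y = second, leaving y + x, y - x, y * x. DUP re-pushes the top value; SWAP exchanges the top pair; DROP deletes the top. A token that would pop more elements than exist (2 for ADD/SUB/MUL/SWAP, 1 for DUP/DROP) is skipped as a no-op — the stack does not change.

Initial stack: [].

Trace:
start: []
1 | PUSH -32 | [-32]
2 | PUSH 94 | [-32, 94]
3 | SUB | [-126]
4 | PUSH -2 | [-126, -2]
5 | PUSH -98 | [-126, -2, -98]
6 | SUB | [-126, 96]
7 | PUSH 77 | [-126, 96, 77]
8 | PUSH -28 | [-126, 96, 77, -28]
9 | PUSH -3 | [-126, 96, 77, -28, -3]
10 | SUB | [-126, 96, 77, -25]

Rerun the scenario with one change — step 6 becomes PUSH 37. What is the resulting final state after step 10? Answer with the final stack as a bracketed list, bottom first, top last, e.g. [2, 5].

(re-executing from step 6 with the substitution; state before step 6: [-126, -2, -98])
6 | PUSH 37 | [-126, -2, -98, 37]
7 | PUSH 77 | [-126, -2, -98, 37, 77]
8 | PUSH -28 | [-126, -2, -98, 37, 77, -28]
9 | PUSH -3 | [-126, -2, -98, 37, 77, -28, -3]
10 | SUB | [-126, -2, -98, 37, 77, -25]

[-126, -2, -98, 37, 77, -25]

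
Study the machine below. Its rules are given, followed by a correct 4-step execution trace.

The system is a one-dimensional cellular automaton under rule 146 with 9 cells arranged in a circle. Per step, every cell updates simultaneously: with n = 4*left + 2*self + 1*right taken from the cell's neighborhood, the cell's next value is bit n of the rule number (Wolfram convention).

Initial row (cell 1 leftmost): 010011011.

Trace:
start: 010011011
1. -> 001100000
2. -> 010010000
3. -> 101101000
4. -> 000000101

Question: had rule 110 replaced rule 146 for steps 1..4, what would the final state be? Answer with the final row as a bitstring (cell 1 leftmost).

(re-executing steps 1..4 under rule 110; state before step 1: 010011011)
1. -> 110111111
2. -> 011100000
3. -> 110100000
4. -> 111100001

111100001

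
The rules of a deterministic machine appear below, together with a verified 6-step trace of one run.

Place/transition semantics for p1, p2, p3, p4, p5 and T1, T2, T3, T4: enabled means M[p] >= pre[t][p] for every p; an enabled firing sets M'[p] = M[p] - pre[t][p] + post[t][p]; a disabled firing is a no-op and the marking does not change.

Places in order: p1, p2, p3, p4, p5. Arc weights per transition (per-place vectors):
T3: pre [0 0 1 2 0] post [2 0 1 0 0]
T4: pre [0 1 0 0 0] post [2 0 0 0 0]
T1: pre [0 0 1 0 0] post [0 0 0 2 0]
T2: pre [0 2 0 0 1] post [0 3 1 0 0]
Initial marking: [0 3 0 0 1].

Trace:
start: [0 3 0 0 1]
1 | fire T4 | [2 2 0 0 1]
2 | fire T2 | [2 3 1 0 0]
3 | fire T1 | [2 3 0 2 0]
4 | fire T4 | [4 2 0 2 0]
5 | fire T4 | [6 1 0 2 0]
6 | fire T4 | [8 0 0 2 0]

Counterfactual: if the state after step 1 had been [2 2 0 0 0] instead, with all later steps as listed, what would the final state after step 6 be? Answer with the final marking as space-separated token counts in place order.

6 0 0 0 0

state after step 1 := [2 2 0 0 0]
2 | fire T2 | [2 2 0 0 0]
3 | fire T1 | [2 2 0 0 0]
4 | fire T4 | [4 1 0 0 0]
5 | fire T4 | [6 0 0 0 0]
6 | fire T4 | [6 0 0 0 0]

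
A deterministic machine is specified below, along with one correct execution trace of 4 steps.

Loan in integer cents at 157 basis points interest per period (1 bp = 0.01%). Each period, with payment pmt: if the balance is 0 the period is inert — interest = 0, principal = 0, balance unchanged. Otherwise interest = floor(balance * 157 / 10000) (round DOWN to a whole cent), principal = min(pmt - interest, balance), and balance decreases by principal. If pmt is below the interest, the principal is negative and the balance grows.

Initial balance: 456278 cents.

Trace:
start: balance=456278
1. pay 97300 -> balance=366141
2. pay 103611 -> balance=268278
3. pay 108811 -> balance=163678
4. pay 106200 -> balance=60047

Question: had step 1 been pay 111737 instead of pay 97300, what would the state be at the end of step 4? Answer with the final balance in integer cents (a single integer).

(re-executing from step 1 with the substitution; state before step 1: balance=456278)
1. pay 111737 -> balance=351704
2. pay 103611 -> balance=253614
3. pay 108811 -> balance=148784
4. pay 106200 -> balance=44919

44919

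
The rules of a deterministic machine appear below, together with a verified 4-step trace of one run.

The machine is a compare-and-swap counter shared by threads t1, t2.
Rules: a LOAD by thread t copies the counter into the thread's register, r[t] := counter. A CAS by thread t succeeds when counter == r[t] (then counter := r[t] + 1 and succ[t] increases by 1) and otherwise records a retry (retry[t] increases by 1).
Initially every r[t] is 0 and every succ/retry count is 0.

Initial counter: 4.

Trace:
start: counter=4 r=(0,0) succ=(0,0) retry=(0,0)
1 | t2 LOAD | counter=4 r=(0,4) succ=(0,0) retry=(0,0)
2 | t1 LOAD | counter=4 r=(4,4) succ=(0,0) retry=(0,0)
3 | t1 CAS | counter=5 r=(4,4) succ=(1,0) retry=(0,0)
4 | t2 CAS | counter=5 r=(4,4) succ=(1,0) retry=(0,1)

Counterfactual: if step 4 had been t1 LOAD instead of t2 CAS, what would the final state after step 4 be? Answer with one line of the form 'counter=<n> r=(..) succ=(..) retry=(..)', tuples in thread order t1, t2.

counter=5 r=(5,4) succ=(1,0) retry=(0,0)

(re-executing from step 4 with the substitution; state before step 4: counter=5 r=(4,4) succ=(1,0) retry=(0,0))
4 | t1 LOAD | counter=5 r=(5,4) succ=(1,0) retry=(0,0)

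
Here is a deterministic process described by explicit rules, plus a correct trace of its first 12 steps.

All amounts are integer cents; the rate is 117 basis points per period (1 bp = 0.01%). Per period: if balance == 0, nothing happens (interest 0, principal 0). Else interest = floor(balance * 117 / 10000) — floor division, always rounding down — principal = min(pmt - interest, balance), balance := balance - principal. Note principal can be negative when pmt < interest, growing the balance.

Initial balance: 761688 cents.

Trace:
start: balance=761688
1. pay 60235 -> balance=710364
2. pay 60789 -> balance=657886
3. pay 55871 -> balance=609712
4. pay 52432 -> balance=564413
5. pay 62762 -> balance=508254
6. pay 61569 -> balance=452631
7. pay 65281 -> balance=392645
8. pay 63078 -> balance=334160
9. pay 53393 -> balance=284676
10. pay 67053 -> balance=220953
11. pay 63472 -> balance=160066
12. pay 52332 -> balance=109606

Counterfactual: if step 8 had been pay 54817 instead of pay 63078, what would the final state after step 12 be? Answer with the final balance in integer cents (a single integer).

118261

(re-executing from step 8 with the substitution; state before step 8: balance=392645)
8. pay 54817 -> balance=342421
9. pay 53393 -> balance=293034
10. pay 67053 -> balance=229409
11. pay 63472 -> balance=168621
12. pay 52332 -> balance=118261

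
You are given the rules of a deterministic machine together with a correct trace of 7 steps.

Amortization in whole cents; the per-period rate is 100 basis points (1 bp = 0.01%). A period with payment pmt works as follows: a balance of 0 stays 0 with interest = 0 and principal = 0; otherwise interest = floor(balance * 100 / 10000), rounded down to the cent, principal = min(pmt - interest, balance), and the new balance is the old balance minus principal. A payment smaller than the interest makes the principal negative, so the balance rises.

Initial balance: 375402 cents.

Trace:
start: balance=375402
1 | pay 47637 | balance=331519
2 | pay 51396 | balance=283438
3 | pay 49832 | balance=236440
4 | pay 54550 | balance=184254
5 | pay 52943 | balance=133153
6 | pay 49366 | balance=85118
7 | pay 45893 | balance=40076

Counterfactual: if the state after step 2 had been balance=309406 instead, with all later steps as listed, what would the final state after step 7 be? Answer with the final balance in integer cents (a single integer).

state after step 2 := balance=309406
3 | pay 49832 | balance=262668
4 | pay 54550 | balance=210744
5 | pay 52943 | balance=159908
6 | pay 49366 | balance=112141
7 | pay 45893 | balance=67369

67369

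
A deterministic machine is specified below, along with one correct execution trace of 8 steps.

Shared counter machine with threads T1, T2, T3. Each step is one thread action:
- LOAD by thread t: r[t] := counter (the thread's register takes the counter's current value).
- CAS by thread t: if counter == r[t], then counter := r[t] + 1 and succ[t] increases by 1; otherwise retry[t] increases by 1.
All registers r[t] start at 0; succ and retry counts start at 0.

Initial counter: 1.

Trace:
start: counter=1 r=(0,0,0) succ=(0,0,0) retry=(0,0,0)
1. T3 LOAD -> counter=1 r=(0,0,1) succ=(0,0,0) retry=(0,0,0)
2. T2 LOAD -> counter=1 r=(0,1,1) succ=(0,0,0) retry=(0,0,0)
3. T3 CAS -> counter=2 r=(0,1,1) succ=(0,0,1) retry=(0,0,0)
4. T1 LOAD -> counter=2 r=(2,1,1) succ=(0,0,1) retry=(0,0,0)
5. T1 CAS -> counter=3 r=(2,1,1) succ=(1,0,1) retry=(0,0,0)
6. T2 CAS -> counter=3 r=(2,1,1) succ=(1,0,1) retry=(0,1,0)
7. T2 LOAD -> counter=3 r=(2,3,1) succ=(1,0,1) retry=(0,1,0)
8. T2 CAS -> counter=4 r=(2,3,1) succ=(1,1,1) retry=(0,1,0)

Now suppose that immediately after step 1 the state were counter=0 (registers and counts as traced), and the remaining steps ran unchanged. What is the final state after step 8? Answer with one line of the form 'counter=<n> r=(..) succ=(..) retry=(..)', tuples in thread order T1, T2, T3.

state after step 1 := counter=0 r=(0,0,1) succ=(0,0,0) retry=(0,0,0)
2. T2 LOAD -> counter=0 r=(0,0,1) succ=(0,0,0) retry=(0,0,0)
3. T3 CAS -> counter=0 r=(0,0,1) succ=(0,0,0) retry=(0,0,1)
4. T1 LOAD -> counter=0 r=(0,0,1) succ=(0,0,0) retry=(0,0,1)
5. T1 CAS -> counter=1 r=(0,0,1) succ=(1,0,0) retry=(0,0,1)
6. T2 CAS -> counter=1 r=(0,0,1) succ=(1,0,0) retry=(0,1,1)
7. T2 LOAD -> counter=1 r=(0,1,1) succ=(1,0,0) retry=(0,1,1)
8. T2 CAS -> counter=2 r=(0,1,1) succ=(1,1,0) retry=(0,1,1)

counter=2 r=(0,1,1) succ=(1,1,0) retry=(0,1,1)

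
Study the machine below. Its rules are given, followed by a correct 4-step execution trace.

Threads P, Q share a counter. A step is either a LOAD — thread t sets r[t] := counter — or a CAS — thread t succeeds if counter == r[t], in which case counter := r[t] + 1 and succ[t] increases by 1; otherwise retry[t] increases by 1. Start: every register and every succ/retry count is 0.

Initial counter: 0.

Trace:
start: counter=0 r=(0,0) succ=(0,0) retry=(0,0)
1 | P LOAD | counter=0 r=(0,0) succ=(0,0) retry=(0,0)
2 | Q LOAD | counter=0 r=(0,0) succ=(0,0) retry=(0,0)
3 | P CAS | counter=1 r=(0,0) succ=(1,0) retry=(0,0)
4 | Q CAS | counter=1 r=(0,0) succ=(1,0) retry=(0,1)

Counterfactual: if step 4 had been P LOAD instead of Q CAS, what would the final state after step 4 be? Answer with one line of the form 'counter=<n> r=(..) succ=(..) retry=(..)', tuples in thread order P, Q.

(re-executing from step 4 with the substitution; state before step 4: counter=1 r=(0,0) succ=(1,0) retry=(0,0))
4 | P LOAD | counter=1 r=(1,0) succ=(1,0) retry=(0,0)

counter=1 r=(1,0) succ=(1,0) retry=(0,0)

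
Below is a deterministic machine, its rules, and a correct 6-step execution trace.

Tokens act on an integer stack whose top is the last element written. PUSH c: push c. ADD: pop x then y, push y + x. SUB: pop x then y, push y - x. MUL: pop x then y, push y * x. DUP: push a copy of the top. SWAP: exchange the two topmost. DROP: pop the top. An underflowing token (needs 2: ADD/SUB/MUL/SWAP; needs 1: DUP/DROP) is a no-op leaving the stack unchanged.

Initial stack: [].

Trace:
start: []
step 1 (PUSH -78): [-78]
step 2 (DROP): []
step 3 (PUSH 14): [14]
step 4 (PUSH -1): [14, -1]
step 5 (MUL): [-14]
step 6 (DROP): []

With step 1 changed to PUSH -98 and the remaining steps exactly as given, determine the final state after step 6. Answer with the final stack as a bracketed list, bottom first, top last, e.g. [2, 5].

[]

(re-executing from step 1 with the substitution; state before step 1: [])
step 1 (PUSH -98): [-98]
step 2 (DROP): []
step 3 (PUSH 14): [14]
step 4 (PUSH -1): [14, -1]
step 5 (MUL): [-14]
step 6 (DROP): []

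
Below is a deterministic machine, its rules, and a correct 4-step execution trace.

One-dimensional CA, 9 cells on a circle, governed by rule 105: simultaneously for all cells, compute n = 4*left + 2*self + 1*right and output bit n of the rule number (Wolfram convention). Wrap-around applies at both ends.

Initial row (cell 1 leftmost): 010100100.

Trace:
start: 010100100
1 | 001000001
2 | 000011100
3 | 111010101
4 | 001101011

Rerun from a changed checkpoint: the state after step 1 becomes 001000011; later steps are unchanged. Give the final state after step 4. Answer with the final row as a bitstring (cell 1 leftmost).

111110001

state after step 1 := 001000011
2 | 000011011
3 | 011011111
4 | 111110001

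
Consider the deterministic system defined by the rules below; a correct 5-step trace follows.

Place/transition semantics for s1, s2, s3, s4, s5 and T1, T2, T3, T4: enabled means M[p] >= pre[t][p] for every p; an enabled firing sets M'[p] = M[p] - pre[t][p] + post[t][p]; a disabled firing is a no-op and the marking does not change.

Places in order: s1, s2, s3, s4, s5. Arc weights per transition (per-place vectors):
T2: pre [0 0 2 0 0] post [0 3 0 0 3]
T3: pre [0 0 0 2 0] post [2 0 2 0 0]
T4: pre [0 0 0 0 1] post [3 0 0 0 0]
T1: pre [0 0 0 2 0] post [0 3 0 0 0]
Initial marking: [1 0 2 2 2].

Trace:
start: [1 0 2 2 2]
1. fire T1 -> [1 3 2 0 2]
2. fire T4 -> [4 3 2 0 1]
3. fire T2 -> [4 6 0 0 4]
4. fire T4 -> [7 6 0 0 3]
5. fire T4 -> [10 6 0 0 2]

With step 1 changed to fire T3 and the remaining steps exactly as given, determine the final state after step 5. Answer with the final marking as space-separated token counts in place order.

12 3 2 0 2

(re-executing from step 1 with the substitution; state before step 1: [1 0 2 2 2])
1. fire T3 -> [3 0 4 0 2]
2. fire T4 -> [6 0 4 0 1]
3. fire T2 -> [6 3 2 0 4]
4. fire T4 -> [9 3 2 0 3]
5. fire T4 -> [12 3 2 0 2]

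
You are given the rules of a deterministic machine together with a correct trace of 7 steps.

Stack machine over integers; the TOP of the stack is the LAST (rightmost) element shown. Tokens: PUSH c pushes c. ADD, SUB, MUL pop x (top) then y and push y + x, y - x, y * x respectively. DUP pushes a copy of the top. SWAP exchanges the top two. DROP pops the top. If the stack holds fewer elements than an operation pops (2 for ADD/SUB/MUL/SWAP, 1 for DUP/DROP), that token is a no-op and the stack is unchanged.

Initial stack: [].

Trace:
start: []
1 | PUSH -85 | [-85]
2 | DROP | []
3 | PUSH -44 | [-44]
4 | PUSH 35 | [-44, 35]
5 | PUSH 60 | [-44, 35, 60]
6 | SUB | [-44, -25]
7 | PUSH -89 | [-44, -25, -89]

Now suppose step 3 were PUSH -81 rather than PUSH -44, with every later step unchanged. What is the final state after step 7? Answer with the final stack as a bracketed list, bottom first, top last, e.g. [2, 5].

(re-executing from step 3 with the substitution; state before step 3: [])
3 | PUSH -81 | [-81]
4 | PUSH 35 | [-81, 35]
5 | PUSH 60 | [-81, 35, 60]
6 | SUB | [-81, -25]
7 | PUSH -89 | [-81, -25, -89]

[-81, -25, -89]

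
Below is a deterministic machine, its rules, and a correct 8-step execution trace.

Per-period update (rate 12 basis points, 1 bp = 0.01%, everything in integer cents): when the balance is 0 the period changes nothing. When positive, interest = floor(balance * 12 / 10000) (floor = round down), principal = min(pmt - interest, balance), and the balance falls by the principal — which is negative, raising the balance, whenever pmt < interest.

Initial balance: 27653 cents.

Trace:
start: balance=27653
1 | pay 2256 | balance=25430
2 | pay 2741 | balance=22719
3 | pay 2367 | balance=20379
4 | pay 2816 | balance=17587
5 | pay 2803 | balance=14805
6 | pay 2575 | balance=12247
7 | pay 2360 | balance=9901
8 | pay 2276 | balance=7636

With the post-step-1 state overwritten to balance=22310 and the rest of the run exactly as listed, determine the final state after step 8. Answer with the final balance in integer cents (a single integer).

4490

state after step 1 := balance=22310
2 | pay 2741 | balance=19595
3 | pay 2367 | balance=17251
4 | pay 2816 | balance=14455
5 | pay 2803 | balance=11669
6 | pay 2575 | balance=9108
7 | pay 2360 | balance=6758
8 | pay 2276 | balance=4490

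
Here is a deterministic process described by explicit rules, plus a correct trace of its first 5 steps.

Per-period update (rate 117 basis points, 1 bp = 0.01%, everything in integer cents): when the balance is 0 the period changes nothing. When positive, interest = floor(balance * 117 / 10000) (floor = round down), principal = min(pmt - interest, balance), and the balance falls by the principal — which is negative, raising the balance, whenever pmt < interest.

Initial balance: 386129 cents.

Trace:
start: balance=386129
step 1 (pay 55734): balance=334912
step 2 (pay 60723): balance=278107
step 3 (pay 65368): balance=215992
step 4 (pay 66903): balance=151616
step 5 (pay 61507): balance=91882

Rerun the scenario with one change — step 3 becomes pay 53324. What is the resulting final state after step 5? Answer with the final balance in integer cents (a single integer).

(re-executing from step 3 with the substitution; state before step 3: balance=278107)
step 3 (pay 53324): balance=228036
step 4 (pay 66903): balance=163801
step 5 (pay 61507): balance=104210

104210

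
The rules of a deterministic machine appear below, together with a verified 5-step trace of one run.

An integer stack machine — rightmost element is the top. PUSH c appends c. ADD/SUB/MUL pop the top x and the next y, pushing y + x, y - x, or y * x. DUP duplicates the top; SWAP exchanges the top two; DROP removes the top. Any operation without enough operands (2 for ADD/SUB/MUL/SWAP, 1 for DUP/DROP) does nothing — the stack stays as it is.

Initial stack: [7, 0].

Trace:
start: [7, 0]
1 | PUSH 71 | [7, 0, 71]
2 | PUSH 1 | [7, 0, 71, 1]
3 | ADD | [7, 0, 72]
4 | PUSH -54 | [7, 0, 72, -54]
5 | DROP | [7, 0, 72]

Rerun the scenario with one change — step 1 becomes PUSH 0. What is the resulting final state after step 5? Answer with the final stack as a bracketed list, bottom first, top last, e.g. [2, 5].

[7, 0, 1]

(re-executing from step 1 with the substitution; state before step 1: [7, 0])
1 | PUSH 0 | [7, 0, 0]
2 | PUSH 1 | [7, 0, 0, 1]
3 | ADD | [7, 0, 1]
4 | PUSH -54 | [7, 0, 1, -54]
5 | DROP | [7, 0, 1]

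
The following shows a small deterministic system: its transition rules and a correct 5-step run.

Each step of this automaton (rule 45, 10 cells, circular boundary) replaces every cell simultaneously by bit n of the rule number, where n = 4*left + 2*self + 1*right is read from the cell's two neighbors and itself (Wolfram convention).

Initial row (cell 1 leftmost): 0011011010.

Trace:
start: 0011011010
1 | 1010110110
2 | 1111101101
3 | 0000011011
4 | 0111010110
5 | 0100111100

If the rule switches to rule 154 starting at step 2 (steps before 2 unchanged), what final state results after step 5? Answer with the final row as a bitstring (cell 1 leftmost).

(re-executing steps 2..5 under rule 154; state before step 2: 1010110110)
2 | 0000100100
3 | 0001011010
4 | 0010010001
5 | 1101101010

1101101010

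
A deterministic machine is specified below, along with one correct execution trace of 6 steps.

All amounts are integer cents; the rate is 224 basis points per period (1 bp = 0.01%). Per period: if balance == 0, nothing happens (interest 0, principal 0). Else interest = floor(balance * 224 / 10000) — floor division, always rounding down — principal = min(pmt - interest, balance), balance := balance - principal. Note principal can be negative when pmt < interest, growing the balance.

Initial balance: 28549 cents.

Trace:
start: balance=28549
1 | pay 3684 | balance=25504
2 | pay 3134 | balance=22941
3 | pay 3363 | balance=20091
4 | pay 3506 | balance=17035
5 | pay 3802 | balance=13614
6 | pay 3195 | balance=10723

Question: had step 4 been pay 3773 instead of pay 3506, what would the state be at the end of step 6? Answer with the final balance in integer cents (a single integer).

10444

(re-executing from step 4 with the substitution; state before step 4: balance=20091)
4 | pay 3773 | balance=16768
5 | pay 3802 | balance=13341
6 | pay 3195 | balance=10444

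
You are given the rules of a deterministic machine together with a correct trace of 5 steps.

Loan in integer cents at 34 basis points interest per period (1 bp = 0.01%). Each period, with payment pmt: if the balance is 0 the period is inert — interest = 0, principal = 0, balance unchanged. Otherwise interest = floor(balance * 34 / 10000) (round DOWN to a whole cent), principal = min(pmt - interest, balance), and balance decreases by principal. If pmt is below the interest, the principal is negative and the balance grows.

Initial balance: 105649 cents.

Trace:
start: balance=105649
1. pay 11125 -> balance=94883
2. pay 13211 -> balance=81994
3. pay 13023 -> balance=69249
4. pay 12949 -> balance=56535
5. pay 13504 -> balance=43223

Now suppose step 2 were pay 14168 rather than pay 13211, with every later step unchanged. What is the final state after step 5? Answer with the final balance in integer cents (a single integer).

(re-executing from step 2 with the substitution; state before step 2: balance=94883)
2. pay 14168 -> balance=81037
3. pay 13023 -> balance=68289
4. pay 12949 -> balance=55572
5. pay 13504 -> balance=42256

42256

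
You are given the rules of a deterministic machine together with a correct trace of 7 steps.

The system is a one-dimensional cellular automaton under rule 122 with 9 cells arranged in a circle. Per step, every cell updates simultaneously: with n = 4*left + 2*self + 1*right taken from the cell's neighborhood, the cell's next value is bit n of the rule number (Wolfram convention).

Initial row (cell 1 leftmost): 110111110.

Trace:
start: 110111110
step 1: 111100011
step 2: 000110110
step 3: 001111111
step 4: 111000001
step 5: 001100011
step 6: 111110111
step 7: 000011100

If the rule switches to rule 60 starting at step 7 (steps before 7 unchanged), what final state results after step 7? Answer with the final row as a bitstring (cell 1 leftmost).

000001100

(re-executing step 7 under rule 60; state before step 7: 111110111)
step 7: 000001100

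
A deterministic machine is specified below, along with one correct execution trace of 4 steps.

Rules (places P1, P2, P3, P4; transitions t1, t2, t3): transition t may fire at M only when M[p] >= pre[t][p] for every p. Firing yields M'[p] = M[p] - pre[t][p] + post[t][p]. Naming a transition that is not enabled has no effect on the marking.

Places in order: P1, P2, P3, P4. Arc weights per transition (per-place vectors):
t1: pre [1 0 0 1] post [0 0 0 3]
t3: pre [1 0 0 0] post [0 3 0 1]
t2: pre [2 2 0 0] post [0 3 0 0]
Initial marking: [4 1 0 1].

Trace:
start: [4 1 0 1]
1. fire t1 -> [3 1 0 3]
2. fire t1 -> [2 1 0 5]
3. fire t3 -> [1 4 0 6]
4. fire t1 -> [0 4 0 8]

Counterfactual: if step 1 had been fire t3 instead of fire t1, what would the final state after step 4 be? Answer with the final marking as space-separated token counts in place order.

0 7 0 7

(re-executing from step 1 with the substitution; state before step 1: [4 1 0 1])
1. fire t3 -> [3 4 0 2]
2. fire t1 -> [2 4 0 4]
3. fire t3 -> [1 7 0 5]
4. fire t1 -> [0 7 0 7]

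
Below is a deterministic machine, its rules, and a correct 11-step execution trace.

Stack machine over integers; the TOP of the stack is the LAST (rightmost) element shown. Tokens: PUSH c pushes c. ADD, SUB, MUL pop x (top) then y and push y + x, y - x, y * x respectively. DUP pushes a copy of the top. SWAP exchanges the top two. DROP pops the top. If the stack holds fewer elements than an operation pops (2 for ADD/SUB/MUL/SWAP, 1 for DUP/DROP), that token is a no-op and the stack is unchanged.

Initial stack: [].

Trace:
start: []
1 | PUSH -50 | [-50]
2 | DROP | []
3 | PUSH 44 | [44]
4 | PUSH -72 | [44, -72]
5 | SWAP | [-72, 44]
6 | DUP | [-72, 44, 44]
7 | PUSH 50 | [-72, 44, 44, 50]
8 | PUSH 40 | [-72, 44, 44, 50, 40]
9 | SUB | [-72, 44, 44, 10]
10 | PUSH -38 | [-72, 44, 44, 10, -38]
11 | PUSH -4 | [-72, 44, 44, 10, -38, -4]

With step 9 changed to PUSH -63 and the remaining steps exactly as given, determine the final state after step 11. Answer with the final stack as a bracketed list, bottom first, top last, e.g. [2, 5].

(re-executing from step 9 with the substitution; state before step 9: [-72, 44, 44, 50, 40])
9 | PUSH -63 | [-72, 44, 44, 50, 40, -63]
10 | PUSH -38 | [-72, 44, 44, 50, 40, -63, -38]
11 | PUSH -4 | [-72, 44, 44, 50, 40, -63, -38, -4]

[-72, 44, 44, 50, 40, -63, -38, -4]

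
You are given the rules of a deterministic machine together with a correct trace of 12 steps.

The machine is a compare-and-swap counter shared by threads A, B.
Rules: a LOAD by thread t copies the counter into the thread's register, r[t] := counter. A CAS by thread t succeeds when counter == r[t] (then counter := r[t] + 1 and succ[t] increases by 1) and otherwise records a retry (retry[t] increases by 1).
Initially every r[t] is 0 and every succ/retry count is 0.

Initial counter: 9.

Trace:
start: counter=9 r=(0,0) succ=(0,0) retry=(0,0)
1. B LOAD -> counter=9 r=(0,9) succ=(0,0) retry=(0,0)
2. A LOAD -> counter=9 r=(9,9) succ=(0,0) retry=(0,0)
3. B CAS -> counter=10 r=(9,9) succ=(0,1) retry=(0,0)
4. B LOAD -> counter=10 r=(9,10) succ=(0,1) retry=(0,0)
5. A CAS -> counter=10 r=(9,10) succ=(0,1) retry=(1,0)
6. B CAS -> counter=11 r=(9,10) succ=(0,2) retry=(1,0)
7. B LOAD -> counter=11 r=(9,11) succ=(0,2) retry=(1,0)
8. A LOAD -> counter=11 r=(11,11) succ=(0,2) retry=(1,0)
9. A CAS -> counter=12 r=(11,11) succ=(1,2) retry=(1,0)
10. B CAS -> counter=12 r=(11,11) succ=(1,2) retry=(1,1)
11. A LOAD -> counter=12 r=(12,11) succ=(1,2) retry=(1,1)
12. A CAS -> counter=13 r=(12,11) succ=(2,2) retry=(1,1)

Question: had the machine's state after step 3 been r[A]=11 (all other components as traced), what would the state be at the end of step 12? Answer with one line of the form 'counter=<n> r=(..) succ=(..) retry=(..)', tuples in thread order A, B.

counter=13 r=(12,11) succ=(2,2) retry=(1,1)

state after step 3 := counter=10 r=(11,9) succ=(0,1) retry=(0,0)
4. B LOAD -> counter=10 r=(11,10) succ=(0,1) retry=(0,0)
5. A CAS -> counter=10 r=(11,10) succ=(0,1) retry=(1,0)
6. B CAS -> counter=11 r=(11,10) succ=(0,2) retry=(1,0)
7. B LOAD -> counter=11 r=(11,11) succ=(0,2) retry=(1,0)
8. A LOAD -> counter=11 r=(11,11) succ=(0,2) retry=(1,0)
9. A CAS -> counter=12 r=(11,11) succ=(1,2) retry=(1,0)
10. B CAS -> counter=12 r=(11,11) succ=(1,2) retry=(1,1)
11. A LOAD -> counter=12 r=(12,11) succ=(1,2) retry=(1,1)
12. A CAS -> counter=13 r=(12,11) succ=(2,2) retry=(1,1)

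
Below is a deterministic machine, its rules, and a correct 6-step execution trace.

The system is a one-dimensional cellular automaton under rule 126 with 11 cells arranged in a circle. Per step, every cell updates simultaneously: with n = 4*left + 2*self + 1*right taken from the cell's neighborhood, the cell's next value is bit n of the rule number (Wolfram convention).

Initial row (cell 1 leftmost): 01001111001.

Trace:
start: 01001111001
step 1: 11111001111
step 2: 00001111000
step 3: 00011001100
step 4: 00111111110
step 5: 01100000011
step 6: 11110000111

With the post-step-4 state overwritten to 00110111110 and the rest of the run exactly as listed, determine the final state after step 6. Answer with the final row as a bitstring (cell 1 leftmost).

11000110111

state after step 4 := 00110111110
step 5: 01111100011
step 6: 11000110111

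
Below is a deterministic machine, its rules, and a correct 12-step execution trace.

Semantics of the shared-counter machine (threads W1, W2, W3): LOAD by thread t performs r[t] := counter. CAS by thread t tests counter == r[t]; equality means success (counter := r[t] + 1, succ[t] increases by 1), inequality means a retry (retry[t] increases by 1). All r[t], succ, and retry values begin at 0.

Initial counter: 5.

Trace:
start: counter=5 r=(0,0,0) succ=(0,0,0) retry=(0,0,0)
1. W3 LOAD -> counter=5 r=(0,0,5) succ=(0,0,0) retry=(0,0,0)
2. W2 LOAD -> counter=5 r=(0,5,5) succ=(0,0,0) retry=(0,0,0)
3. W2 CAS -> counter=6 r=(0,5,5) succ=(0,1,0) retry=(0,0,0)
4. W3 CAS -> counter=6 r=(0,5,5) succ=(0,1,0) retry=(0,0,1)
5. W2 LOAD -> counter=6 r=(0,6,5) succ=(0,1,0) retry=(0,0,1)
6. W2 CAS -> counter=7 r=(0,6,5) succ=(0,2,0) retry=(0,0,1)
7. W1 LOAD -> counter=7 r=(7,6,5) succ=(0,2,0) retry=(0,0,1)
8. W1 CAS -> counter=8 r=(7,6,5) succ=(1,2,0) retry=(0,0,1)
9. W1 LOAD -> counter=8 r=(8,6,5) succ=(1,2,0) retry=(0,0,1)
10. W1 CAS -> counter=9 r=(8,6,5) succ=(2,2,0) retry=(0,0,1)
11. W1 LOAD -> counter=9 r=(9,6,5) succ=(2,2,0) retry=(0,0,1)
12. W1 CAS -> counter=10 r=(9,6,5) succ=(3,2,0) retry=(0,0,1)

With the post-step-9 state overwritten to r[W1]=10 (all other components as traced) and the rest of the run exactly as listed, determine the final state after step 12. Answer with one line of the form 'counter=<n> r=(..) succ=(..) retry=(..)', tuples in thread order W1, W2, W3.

state after step 9 := counter=8 r=(10,6,5) succ=(1,2,0) retry=(0,0,1)
10. W1 CAS -> counter=8 r=(10,6,5) succ=(1,2,0) retry=(1,0,1)
11. W1 LOAD -> counter=8 r=(8,6,5) succ=(1,2,0) retry=(1,0,1)
12. W1 CAS -> counter=9 r=(8,6,5) succ=(2,2,0) retry=(1,0,1)

counter=9 r=(8,6,5) succ=(2,2,0) retry=(1,0,1)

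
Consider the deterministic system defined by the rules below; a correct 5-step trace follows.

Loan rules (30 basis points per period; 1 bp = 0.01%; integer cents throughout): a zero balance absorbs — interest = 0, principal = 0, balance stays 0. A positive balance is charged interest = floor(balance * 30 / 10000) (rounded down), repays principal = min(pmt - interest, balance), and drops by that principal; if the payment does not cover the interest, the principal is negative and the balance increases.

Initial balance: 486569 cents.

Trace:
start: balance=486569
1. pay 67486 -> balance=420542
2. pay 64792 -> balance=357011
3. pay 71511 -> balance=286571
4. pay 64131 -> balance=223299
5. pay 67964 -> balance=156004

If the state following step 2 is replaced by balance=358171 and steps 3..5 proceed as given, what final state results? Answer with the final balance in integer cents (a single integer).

157175

state after step 2 := balance=358171
3. pay 71511 -> balance=287734
4. pay 64131 -> balance=224466
5. pay 67964 -> balance=157175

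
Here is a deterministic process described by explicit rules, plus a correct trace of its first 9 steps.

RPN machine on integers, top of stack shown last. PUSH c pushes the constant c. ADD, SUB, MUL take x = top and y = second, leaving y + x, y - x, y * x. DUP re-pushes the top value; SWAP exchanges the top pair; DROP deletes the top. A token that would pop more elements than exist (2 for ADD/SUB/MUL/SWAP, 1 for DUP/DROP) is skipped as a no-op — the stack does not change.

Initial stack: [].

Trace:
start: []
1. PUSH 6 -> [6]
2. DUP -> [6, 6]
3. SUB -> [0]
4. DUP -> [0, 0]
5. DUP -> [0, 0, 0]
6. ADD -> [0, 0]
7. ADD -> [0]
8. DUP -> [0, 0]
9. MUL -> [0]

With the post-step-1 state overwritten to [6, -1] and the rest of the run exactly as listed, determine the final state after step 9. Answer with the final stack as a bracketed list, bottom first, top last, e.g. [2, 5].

state after step 1 := [6, -1]
2. DUP -> [6, -1, -1]
3. SUB -> [6, 0]
4. DUP -> [6, 0, 0]
5. DUP -> [6, 0, 0, 0]
6. ADD -> [6, 0, 0]
7. ADD -> [6, 0]
8. DUP -> [6, 0, 0]
9. MUL -> [6, 0]

[6, 0]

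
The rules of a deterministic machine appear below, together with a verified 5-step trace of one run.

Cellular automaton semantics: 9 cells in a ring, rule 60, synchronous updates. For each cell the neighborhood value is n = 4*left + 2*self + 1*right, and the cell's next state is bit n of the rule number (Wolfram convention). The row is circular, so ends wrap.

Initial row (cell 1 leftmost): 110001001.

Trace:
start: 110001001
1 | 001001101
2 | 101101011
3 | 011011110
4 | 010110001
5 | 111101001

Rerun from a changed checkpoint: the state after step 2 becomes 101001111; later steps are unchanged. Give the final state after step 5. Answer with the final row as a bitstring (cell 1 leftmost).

state after step 2 := 101001111
3 | 011101000
4 | 010011100
5 | 011010010

011010010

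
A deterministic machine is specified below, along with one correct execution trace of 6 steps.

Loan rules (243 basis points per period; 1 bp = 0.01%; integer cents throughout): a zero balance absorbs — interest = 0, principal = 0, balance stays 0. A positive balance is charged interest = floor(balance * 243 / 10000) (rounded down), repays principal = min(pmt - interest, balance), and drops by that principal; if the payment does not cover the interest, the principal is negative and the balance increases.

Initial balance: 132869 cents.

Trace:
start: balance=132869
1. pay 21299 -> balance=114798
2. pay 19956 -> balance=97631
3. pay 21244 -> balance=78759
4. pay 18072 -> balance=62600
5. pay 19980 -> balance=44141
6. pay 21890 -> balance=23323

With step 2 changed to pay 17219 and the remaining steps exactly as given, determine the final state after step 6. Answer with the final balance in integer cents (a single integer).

(re-executing from step 2 with the substitution; state before step 2: balance=114798)
2. pay 17219 -> balance=100368
3. pay 21244 -> balance=81562
4. pay 18072 -> balance=65471
5. pay 19980 -> balance=47081
6. pay 21890 -> balance=26335

26335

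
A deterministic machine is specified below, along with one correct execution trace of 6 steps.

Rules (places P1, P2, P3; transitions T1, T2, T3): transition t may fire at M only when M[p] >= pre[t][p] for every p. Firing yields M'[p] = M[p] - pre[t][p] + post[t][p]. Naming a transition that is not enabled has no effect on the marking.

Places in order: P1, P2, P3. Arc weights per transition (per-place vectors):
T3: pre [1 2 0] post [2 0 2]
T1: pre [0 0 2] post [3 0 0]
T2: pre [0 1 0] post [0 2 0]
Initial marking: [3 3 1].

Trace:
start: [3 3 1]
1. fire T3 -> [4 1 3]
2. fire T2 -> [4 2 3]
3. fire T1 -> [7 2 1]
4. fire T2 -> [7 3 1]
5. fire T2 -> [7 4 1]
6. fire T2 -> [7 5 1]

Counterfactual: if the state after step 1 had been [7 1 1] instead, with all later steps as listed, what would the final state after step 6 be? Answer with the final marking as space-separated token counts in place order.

state after step 1 := [7 1 1]
2. fire T2 -> [7 2 1]
3. fire T1 -> [7 2 1]
4. fire T2 -> [7 3 1]
5. fire T2 -> [7 4 1]
6. fire T2 -> [7 5 1]

7 5 1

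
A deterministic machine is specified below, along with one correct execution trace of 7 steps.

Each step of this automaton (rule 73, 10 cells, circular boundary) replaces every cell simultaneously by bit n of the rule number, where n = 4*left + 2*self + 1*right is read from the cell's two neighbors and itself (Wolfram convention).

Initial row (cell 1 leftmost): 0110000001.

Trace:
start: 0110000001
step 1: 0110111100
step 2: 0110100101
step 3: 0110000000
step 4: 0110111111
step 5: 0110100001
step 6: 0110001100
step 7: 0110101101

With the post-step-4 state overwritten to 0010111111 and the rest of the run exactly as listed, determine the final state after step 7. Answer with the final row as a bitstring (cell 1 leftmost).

state after step 4 := 0010111111
step 5: 0000100001
step 6: 0110001100
step 7: 0110101101

0110101101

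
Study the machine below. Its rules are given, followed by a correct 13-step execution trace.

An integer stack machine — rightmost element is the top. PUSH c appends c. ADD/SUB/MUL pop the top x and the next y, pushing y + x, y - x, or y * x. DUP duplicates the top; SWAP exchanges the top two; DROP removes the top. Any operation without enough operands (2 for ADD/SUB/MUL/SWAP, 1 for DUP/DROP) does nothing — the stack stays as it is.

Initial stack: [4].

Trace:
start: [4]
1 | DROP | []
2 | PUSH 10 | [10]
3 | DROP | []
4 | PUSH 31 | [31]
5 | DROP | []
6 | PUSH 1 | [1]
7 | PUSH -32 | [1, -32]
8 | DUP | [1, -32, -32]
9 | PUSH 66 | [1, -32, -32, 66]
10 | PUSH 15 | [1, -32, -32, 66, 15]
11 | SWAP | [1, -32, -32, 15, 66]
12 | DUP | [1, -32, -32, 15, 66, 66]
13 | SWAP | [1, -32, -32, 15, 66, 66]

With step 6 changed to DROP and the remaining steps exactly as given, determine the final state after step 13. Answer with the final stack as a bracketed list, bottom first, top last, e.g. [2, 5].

(re-executing from step 6 with the substitution; state before step 6: [])
6 | DROP | []
7 | PUSH -32 | [-32]
8 | DUP | [-32, -32]
9 | PUSH 66 | [-32, -32, 66]
10 | PUSH 15 | [-32, -32, 66, 15]
11 | SWAP | [-32, -32, 15, 66]
12 | DUP | [-32, -32, 15, 66, 66]
13 | SWAP | [-32, -32, 15, 66, 66]

[-32, -32, 15, 66, 66]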